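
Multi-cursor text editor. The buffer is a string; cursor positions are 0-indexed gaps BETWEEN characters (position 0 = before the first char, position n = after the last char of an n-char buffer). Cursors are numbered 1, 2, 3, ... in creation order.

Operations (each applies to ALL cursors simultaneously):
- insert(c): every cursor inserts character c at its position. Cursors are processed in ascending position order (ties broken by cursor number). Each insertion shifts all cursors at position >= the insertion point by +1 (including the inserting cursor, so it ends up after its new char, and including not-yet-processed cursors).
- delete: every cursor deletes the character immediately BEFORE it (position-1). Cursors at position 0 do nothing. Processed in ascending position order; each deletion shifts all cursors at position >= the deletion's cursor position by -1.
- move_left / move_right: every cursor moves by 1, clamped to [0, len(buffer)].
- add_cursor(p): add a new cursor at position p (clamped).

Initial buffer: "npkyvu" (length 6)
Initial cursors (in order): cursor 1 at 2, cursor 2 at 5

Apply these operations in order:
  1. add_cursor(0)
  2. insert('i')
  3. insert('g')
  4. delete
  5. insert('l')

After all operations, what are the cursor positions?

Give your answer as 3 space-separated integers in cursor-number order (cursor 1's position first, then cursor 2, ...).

Answer: 6 11 2

Derivation:
After op 1 (add_cursor(0)): buffer="npkyvu" (len 6), cursors c3@0 c1@2 c2@5, authorship ......
After op 2 (insert('i')): buffer="inpikyviu" (len 9), cursors c3@1 c1@4 c2@8, authorship 3..1...2.
After op 3 (insert('g')): buffer="ignpigkyvigu" (len 12), cursors c3@2 c1@6 c2@11, authorship 33..11...22.
After op 4 (delete): buffer="inpikyviu" (len 9), cursors c3@1 c1@4 c2@8, authorship 3..1...2.
After op 5 (insert('l')): buffer="ilnpilkyvilu" (len 12), cursors c3@2 c1@6 c2@11, authorship 33..11...22.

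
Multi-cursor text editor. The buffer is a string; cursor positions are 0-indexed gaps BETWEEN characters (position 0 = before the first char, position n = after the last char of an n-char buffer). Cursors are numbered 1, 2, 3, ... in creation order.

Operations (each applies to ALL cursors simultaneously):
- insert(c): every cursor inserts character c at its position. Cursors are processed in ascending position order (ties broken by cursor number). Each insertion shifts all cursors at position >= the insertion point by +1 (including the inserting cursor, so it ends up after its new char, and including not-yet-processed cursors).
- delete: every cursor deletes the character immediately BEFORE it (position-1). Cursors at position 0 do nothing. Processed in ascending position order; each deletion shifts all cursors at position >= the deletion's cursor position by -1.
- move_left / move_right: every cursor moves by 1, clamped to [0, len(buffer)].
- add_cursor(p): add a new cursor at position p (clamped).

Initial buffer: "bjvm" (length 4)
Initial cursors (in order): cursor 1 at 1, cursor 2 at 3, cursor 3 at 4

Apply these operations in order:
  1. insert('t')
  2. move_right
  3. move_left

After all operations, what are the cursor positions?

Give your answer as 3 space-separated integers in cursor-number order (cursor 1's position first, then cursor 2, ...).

After op 1 (insert('t')): buffer="btjvtmt" (len 7), cursors c1@2 c2@5 c3@7, authorship .1..2.3
After op 2 (move_right): buffer="btjvtmt" (len 7), cursors c1@3 c2@6 c3@7, authorship .1..2.3
After op 3 (move_left): buffer="btjvtmt" (len 7), cursors c1@2 c2@5 c3@6, authorship .1..2.3

Answer: 2 5 6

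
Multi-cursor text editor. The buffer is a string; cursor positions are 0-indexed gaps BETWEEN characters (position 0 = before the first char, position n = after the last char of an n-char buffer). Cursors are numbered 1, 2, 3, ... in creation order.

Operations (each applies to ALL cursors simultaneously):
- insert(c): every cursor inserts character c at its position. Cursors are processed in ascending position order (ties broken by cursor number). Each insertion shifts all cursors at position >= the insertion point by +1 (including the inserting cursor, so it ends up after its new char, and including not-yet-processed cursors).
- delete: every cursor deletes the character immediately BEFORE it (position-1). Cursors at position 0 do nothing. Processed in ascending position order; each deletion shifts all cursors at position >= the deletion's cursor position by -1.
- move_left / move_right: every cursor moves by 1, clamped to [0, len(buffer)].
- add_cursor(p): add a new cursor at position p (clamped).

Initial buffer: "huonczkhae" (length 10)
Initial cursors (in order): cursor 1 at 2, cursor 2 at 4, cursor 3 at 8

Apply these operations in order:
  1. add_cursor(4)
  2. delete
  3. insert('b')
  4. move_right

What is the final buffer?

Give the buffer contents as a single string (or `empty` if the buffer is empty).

Answer: hbbbczkbae

Derivation:
After op 1 (add_cursor(4)): buffer="huonczkhae" (len 10), cursors c1@2 c2@4 c4@4 c3@8, authorship ..........
After op 2 (delete): buffer="hczkae" (len 6), cursors c1@1 c2@1 c4@1 c3@4, authorship ......
After op 3 (insert('b')): buffer="hbbbczkbae" (len 10), cursors c1@4 c2@4 c4@4 c3@8, authorship .124...3..
After op 4 (move_right): buffer="hbbbczkbae" (len 10), cursors c1@5 c2@5 c4@5 c3@9, authorship .124...3..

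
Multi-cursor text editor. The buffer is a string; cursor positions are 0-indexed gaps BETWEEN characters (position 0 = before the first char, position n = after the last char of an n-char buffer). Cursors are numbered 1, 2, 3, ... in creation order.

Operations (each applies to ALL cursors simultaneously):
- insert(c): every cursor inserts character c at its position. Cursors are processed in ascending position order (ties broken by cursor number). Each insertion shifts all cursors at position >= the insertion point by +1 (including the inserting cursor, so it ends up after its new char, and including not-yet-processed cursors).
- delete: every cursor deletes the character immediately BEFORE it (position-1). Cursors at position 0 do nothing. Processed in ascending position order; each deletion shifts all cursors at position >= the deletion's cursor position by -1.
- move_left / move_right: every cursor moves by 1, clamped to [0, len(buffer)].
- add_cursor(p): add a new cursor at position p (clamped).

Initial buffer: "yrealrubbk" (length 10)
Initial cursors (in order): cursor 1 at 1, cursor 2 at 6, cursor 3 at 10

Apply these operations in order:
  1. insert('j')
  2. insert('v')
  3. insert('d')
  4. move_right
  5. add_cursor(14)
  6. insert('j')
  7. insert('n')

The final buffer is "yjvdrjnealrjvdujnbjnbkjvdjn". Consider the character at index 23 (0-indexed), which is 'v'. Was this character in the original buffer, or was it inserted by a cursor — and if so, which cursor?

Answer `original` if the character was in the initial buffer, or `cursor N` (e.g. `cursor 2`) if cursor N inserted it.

Answer: cursor 3

Derivation:
After op 1 (insert('j')): buffer="yjrealrjubbkj" (len 13), cursors c1@2 c2@8 c3@13, authorship .1.....2....3
After op 2 (insert('v')): buffer="yjvrealrjvubbkjv" (len 16), cursors c1@3 c2@10 c3@16, authorship .11.....22....33
After op 3 (insert('d')): buffer="yjvdrealrjvdubbkjvd" (len 19), cursors c1@4 c2@12 c3@19, authorship .111.....222....333
After op 4 (move_right): buffer="yjvdrealrjvdubbkjvd" (len 19), cursors c1@5 c2@13 c3@19, authorship .111.....222....333
After op 5 (add_cursor(14)): buffer="yjvdrealrjvdubbkjvd" (len 19), cursors c1@5 c2@13 c4@14 c3@19, authorship .111.....222....333
After op 6 (insert('j')): buffer="yjvdrjealrjvdujbjbkjvdj" (len 23), cursors c1@6 c2@15 c4@17 c3@23, authorship .111.1....222.2.4..3333
After op 7 (insert('n')): buffer="yjvdrjnealrjvdujnbjnbkjvdjn" (len 27), cursors c1@7 c2@17 c4@20 c3@27, authorship .111.11....222.22.44..33333
Authorship (.=original, N=cursor N): . 1 1 1 . 1 1 . . . . 2 2 2 . 2 2 . 4 4 . . 3 3 3 3 3
Index 23: author = 3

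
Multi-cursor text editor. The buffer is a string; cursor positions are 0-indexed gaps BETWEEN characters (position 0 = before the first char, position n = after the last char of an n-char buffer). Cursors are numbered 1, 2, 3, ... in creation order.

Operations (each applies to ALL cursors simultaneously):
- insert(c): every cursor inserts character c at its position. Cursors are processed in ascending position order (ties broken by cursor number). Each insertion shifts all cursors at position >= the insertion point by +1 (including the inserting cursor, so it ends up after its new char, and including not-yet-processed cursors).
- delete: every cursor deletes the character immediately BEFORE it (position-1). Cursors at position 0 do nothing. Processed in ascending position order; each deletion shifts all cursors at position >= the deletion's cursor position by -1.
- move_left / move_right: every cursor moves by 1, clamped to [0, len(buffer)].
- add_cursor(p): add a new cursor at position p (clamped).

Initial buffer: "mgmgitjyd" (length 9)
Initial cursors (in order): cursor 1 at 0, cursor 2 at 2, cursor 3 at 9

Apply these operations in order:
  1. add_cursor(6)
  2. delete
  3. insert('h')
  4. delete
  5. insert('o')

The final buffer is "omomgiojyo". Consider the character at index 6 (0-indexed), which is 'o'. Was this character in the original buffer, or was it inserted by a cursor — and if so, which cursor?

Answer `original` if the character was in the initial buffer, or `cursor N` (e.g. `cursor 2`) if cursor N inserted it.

Answer: cursor 4

Derivation:
After op 1 (add_cursor(6)): buffer="mgmgitjyd" (len 9), cursors c1@0 c2@2 c4@6 c3@9, authorship .........
After op 2 (delete): buffer="mmgijy" (len 6), cursors c1@0 c2@1 c4@4 c3@6, authorship ......
After op 3 (insert('h')): buffer="hmhmgihjyh" (len 10), cursors c1@1 c2@3 c4@7 c3@10, authorship 1.2...4..3
After op 4 (delete): buffer="mmgijy" (len 6), cursors c1@0 c2@1 c4@4 c3@6, authorship ......
After op 5 (insert('o')): buffer="omomgiojyo" (len 10), cursors c1@1 c2@3 c4@7 c3@10, authorship 1.2...4..3
Authorship (.=original, N=cursor N): 1 . 2 . . . 4 . . 3
Index 6: author = 4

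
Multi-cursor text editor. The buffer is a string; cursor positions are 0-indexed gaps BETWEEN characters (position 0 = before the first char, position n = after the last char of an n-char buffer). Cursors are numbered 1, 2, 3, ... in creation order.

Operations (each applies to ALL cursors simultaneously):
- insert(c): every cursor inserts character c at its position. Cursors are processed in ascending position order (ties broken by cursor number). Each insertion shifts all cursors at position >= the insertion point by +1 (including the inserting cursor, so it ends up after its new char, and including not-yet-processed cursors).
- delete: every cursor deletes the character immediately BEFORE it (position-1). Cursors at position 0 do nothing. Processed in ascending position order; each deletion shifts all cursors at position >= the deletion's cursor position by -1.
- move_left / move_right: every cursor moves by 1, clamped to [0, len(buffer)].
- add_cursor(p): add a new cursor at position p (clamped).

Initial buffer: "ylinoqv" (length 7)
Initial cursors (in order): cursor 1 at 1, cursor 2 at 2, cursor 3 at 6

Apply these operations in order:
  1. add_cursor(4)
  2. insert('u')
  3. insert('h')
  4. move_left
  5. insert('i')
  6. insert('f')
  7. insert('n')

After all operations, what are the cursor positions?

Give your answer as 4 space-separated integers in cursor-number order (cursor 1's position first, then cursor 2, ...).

Answer: 5 11 25 18

Derivation:
After op 1 (add_cursor(4)): buffer="ylinoqv" (len 7), cursors c1@1 c2@2 c4@4 c3@6, authorship .......
After op 2 (insert('u')): buffer="yuluinuoquv" (len 11), cursors c1@2 c2@4 c4@7 c3@10, authorship .1.2..4..3.
After op 3 (insert('h')): buffer="yuhluhinuhoquhv" (len 15), cursors c1@3 c2@6 c4@10 c3@14, authorship .11.22..44..33.
After op 4 (move_left): buffer="yuhluhinuhoquhv" (len 15), cursors c1@2 c2@5 c4@9 c3@13, authorship .11.22..44..33.
After op 5 (insert('i')): buffer="yuihluihinuihoquihv" (len 19), cursors c1@3 c2@7 c4@12 c3@17, authorship .111.222..444..333.
After op 6 (insert('f')): buffer="yuifhluifhinuifhoquifhv" (len 23), cursors c1@4 c2@9 c4@15 c3@21, authorship .1111.2222..4444..3333.
After op 7 (insert('n')): buffer="yuifnhluifnhinuifnhoquifnhv" (len 27), cursors c1@5 c2@11 c4@18 c3@25, authorship .11111.22222..44444..33333.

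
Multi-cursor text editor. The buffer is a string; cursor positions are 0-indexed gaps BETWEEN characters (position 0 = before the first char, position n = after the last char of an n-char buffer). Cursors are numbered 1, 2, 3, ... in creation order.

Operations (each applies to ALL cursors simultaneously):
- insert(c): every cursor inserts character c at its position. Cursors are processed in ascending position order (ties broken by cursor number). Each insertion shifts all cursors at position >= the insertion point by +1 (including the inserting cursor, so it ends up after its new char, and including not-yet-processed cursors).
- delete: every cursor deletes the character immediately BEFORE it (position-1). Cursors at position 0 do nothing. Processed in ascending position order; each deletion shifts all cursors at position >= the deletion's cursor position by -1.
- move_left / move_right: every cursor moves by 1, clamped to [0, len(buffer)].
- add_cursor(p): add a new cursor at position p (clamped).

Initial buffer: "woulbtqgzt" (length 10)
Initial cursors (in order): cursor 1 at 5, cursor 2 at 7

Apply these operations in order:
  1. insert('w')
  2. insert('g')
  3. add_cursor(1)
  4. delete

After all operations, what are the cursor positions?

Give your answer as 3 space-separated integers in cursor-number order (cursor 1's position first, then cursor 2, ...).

After op 1 (insert('w')): buffer="woulbwtqwgzt" (len 12), cursors c1@6 c2@9, authorship .....1..2...
After op 2 (insert('g')): buffer="woulbwgtqwggzt" (len 14), cursors c1@7 c2@11, authorship .....11..22...
After op 3 (add_cursor(1)): buffer="woulbwgtqwggzt" (len 14), cursors c3@1 c1@7 c2@11, authorship .....11..22...
After op 4 (delete): buffer="oulbwtqwgzt" (len 11), cursors c3@0 c1@5 c2@8, authorship ....1..2...

Answer: 5 8 0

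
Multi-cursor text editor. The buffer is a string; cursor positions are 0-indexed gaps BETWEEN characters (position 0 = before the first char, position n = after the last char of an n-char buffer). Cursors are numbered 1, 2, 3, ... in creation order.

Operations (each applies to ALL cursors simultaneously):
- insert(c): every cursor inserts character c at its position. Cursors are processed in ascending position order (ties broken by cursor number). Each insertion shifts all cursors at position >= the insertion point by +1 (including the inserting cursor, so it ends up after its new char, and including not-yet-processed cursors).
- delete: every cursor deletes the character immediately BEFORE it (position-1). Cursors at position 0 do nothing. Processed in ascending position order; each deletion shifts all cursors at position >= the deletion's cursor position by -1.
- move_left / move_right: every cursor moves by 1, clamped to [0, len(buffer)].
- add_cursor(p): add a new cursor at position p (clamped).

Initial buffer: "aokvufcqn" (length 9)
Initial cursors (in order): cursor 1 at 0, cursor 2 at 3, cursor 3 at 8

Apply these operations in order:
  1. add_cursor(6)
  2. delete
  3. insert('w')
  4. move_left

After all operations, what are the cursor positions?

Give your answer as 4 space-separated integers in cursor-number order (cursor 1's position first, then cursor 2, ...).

After op 1 (add_cursor(6)): buffer="aokvufcqn" (len 9), cursors c1@0 c2@3 c4@6 c3@8, authorship .........
After op 2 (delete): buffer="aovucn" (len 6), cursors c1@0 c2@2 c4@4 c3@5, authorship ......
After op 3 (insert('w')): buffer="waowvuwcwn" (len 10), cursors c1@1 c2@4 c4@7 c3@9, authorship 1..2..4.3.
After op 4 (move_left): buffer="waowvuwcwn" (len 10), cursors c1@0 c2@3 c4@6 c3@8, authorship 1..2..4.3.

Answer: 0 3 8 6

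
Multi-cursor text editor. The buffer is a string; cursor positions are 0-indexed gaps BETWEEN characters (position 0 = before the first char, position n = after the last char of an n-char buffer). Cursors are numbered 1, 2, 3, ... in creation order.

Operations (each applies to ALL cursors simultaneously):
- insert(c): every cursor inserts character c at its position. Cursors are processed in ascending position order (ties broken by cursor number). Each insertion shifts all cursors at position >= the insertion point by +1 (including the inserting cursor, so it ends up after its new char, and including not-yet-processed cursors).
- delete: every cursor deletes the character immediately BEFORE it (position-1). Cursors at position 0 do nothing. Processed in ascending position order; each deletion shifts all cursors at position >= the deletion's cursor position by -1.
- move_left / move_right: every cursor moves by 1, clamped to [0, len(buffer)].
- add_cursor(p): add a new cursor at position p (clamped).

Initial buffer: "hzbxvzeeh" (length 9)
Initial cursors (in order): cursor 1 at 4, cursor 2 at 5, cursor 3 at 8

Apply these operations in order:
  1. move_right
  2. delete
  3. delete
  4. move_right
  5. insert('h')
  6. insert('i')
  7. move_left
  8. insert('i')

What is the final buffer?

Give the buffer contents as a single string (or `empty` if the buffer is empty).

Answer: hzehhhiiiiii

Derivation:
After op 1 (move_right): buffer="hzbxvzeeh" (len 9), cursors c1@5 c2@6 c3@9, authorship .........
After op 2 (delete): buffer="hzbxee" (len 6), cursors c1@4 c2@4 c3@6, authorship ......
After op 3 (delete): buffer="hze" (len 3), cursors c1@2 c2@2 c3@3, authorship ...
After op 4 (move_right): buffer="hze" (len 3), cursors c1@3 c2@3 c3@3, authorship ...
After op 5 (insert('h')): buffer="hzehhh" (len 6), cursors c1@6 c2@6 c3@6, authorship ...123
After op 6 (insert('i')): buffer="hzehhhiii" (len 9), cursors c1@9 c2@9 c3@9, authorship ...123123
After op 7 (move_left): buffer="hzehhhiii" (len 9), cursors c1@8 c2@8 c3@8, authorship ...123123
After op 8 (insert('i')): buffer="hzehhhiiiiii" (len 12), cursors c1@11 c2@11 c3@11, authorship ...123121233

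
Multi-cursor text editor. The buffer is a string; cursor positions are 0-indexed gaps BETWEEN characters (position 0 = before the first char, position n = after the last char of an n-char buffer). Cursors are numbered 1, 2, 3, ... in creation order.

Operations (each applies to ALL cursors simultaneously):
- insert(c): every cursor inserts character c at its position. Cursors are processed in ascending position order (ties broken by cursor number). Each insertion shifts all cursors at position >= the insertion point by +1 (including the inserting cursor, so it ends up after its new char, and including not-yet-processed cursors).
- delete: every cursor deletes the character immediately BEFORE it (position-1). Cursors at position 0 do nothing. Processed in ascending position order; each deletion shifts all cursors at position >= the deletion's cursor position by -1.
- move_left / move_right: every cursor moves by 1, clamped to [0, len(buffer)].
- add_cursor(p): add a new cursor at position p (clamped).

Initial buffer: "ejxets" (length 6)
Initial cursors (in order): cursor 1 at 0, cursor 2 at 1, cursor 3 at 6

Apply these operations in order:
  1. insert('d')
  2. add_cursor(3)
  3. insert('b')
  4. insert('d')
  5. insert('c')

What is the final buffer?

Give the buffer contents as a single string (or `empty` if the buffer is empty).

After op 1 (insert('d')): buffer="dedjxetsd" (len 9), cursors c1@1 c2@3 c3@9, authorship 1.2.....3
After op 2 (add_cursor(3)): buffer="dedjxetsd" (len 9), cursors c1@1 c2@3 c4@3 c3@9, authorship 1.2.....3
After op 3 (insert('b')): buffer="dbedbbjxetsdb" (len 13), cursors c1@2 c2@6 c4@6 c3@13, authorship 11.224.....33
After op 4 (insert('d')): buffer="dbdedbbddjxetsdbd" (len 17), cursors c1@3 c2@9 c4@9 c3@17, authorship 111.22424.....333
After op 5 (insert('c')): buffer="dbdcedbbddccjxetsdbdc" (len 21), cursors c1@4 c2@12 c4@12 c3@21, authorship 1111.2242424.....3333

Answer: dbdcedbbddccjxetsdbdc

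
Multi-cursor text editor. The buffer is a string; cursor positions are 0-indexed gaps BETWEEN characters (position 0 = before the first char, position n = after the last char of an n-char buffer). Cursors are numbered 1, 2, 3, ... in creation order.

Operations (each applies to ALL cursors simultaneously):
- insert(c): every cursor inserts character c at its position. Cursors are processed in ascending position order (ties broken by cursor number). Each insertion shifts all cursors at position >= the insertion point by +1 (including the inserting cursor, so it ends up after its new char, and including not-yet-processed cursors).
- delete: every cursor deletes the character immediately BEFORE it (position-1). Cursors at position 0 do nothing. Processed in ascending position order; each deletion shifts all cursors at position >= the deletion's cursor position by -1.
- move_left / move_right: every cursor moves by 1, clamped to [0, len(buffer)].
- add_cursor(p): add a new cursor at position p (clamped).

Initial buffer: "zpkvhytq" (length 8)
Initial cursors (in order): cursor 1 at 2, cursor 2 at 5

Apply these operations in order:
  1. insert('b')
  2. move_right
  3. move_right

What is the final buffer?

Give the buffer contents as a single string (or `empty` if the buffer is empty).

Answer: zpbkvhbytq

Derivation:
After op 1 (insert('b')): buffer="zpbkvhbytq" (len 10), cursors c1@3 c2@7, authorship ..1...2...
After op 2 (move_right): buffer="zpbkvhbytq" (len 10), cursors c1@4 c2@8, authorship ..1...2...
After op 3 (move_right): buffer="zpbkvhbytq" (len 10), cursors c1@5 c2@9, authorship ..1...2...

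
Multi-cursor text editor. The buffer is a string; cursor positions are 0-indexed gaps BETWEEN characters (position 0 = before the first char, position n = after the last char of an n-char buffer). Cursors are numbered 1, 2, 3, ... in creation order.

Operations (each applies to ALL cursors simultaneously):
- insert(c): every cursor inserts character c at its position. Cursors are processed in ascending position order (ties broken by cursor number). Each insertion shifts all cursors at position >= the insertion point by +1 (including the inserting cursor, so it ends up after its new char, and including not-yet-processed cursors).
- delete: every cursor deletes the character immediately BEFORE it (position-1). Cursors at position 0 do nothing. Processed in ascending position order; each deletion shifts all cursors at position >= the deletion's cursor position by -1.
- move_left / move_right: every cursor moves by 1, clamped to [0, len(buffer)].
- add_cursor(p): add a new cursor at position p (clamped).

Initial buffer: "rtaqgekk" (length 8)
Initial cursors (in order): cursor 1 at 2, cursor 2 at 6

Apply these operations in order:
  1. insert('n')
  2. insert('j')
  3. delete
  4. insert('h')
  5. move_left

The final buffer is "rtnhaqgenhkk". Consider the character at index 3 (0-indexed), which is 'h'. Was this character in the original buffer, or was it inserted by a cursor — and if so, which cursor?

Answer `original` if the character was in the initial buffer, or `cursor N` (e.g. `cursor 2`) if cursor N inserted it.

Answer: cursor 1

Derivation:
After op 1 (insert('n')): buffer="rtnaqgenkk" (len 10), cursors c1@3 c2@8, authorship ..1....2..
After op 2 (insert('j')): buffer="rtnjaqgenjkk" (len 12), cursors c1@4 c2@10, authorship ..11....22..
After op 3 (delete): buffer="rtnaqgenkk" (len 10), cursors c1@3 c2@8, authorship ..1....2..
After op 4 (insert('h')): buffer="rtnhaqgenhkk" (len 12), cursors c1@4 c2@10, authorship ..11....22..
After op 5 (move_left): buffer="rtnhaqgenhkk" (len 12), cursors c1@3 c2@9, authorship ..11....22..
Authorship (.=original, N=cursor N): . . 1 1 . . . . 2 2 . .
Index 3: author = 1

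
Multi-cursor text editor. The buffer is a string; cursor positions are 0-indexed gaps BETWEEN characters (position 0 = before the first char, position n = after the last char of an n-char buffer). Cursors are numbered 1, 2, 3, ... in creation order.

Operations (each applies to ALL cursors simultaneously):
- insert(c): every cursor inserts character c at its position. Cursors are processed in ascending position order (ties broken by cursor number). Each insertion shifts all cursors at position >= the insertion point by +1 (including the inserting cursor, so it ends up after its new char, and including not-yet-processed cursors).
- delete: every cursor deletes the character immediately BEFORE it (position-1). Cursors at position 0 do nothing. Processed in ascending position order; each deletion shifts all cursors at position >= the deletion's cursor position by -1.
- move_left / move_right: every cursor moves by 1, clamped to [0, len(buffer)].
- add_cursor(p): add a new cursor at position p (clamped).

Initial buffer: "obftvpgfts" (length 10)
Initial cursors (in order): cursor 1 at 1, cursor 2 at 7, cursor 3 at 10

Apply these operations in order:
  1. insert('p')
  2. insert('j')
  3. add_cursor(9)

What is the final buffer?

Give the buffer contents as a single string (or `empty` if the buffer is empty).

Answer: opjbftvpgpjftspj

Derivation:
After op 1 (insert('p')): buffer="opbftvpgpftsp" (len 13), cursors c1@2 c2@9 c3@13, authorship .1......2...3
After op 2 (insert('j')): buffer="opjbftvpgpjftspj" (len 16), cursors c1@3 c2@11 c3@16, authorship .11......22...33
After op 3 (add_cursor(9)): buffer="opjbftvpgpjftspj" (len 16), cursors c1@3 c4@9 c2@11 c3@16, authorship .11......22...33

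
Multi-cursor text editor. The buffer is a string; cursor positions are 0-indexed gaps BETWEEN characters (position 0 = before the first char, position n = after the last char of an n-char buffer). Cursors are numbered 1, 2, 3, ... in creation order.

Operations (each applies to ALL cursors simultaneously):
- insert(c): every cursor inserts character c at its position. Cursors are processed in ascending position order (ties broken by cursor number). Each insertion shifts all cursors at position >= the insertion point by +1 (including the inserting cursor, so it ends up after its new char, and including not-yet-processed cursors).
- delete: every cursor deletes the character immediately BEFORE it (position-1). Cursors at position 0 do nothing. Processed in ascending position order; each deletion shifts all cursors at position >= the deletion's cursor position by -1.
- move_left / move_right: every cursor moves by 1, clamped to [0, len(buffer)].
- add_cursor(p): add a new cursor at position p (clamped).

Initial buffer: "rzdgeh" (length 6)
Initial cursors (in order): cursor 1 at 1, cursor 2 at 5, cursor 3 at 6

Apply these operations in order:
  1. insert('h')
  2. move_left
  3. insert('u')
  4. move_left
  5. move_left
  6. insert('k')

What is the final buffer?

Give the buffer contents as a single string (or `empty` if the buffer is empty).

After op 1 (insert('h')): buffer="rhzdgehhh" (len 9), cursors c1@2 c2@7 c3@9, authorship .1....2.3
After op 2 (move_left): buffer="rhzdgehhh" (len 9), cursors c1@1 c2@6 c3@8, authorship .1....2.3
After op 3 (insert('u')): buffer="ruhzdgeuhhuh" (len 12), cursors c1@2 c2@8 c3@11, authorship .11....22.33
After op 4 (move_left): buffer="ruhzdgeuhhuh" (len 12), cursors c1@1 c2@7 c3@10, authorship .11....22.33
After op 5 (move_left): buffer="ruhzdgeuhhuh" (len 12), cursors c1@0 c2@6 c3@9, authorship .11....22.33
After op 6 (insert('k')): buffer="kruhzdgkeuhkhuh" (len 15), cursors c1@1 c2@8 c3@12, authorship 1.11...2.223.33

Answer: kruhzdgkeuhkhuh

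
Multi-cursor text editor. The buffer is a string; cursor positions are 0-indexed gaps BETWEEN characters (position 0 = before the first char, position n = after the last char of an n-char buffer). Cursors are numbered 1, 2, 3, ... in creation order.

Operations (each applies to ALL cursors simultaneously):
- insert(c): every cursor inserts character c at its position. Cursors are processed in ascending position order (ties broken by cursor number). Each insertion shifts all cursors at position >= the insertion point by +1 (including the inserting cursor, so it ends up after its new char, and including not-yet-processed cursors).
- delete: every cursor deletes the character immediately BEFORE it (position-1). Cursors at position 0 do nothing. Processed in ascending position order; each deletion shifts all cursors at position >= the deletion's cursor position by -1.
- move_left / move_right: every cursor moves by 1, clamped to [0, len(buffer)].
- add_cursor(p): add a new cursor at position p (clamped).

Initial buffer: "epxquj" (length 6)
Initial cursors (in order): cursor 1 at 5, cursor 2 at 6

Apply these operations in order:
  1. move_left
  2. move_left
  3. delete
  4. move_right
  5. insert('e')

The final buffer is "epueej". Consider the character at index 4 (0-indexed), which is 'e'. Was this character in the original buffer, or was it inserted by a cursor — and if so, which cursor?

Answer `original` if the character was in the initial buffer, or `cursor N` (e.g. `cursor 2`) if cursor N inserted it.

Answer: cursor 2

Derivation:
After op 1 (move_left): buffer="epxquj" (len 6), cursors c1@4 c2@5, authorship ......
After op 2 (move_left): buffer="epxquj" (len 6), cursors c1@3 c2@4, authorship ......
After op 3 (delete): buffer="epuj" (len 4), cursors c1@2 c2@2, authorship ....
After op 4 (move_right): buffer="epuj" (len 4), cursors c1@3 c2@3, authorship ....
After op 5 (insert('e')): buffer="epueej" (len 6), cursors c1@5 c2@5, authorship ...12.
Authorship (.=original, N=cursor N): . . . 1 2 .
Index 4: author = 2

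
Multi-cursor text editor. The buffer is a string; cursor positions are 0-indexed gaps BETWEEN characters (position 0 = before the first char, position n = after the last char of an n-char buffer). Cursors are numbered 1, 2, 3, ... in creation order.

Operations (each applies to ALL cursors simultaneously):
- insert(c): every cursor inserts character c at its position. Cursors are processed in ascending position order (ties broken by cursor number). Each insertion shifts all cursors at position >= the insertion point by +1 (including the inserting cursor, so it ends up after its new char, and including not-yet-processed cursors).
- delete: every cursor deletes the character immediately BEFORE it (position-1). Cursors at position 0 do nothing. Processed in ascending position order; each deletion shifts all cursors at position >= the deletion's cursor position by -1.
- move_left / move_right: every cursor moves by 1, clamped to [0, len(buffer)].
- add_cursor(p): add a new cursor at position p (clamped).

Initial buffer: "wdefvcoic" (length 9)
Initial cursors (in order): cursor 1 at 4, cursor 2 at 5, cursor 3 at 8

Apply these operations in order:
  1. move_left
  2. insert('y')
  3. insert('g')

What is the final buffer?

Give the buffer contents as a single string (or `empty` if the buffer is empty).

After op 1 (move_left): buffer="wdefvcoic" (len 9), cursors c1@3 c2@4 c3@7, authorship .........
After op 2 (insert('y')): buffer="wdeyfyvcoyic" (len 12), cursors c1@4 c2@6 c3@10, authorship ...1.2...3..
After op 3 (insert('g')): buffer="wdeygfygvcoygic" (len 15), cursors c1@5 c2@8 c3@13, authorship ...11.22...33..

Answer: wdeygfygvcoygic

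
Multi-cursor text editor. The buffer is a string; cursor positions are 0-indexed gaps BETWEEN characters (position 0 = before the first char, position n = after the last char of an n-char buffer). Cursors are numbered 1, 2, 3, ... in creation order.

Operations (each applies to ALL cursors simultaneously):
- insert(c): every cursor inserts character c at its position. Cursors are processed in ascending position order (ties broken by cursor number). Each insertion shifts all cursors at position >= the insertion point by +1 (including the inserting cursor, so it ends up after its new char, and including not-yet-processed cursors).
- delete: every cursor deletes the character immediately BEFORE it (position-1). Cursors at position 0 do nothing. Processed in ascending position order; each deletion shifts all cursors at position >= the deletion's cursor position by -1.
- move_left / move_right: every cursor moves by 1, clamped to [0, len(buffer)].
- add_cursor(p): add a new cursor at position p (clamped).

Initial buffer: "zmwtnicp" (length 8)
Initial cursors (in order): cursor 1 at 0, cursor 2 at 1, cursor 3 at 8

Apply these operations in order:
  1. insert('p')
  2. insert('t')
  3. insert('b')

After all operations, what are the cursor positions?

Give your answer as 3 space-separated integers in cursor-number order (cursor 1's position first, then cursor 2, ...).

After op 1 (insert('p')): buffer="pzpmwtnicpp" (len 11), cursors c1@1 c2@3 c3@11, authorship 1.2.......3
After op 2 (insert('t')): buffer="ptzptmwtnicppt" (len 14), cursors c1@2 c2@5 c3@14, authorship 11.22.......33
After op 3 (insert('b')): buffer="ptbzptbmwtnicpptb" (len 17), cursors c1@3 c2@7 c3@17, authorship 111.222.......333

Answer: 3 7 17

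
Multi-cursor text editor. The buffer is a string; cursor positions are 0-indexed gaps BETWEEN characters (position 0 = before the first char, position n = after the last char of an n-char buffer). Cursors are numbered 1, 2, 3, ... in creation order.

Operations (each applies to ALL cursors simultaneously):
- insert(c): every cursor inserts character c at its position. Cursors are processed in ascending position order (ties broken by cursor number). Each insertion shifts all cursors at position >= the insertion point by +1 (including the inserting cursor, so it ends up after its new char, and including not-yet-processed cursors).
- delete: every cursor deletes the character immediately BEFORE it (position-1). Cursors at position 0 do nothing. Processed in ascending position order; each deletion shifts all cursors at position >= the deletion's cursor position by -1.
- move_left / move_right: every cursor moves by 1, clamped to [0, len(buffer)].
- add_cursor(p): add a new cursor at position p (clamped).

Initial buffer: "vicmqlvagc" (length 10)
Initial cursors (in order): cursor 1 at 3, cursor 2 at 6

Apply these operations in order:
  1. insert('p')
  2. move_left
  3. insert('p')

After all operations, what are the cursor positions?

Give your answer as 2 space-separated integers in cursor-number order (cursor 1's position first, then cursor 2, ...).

After op 1 (insert('p')): buffer="vicpmqlpvagc" (len 12), cursors c1@4 c2@8, authorship ...1...2....
After op 2 (move_left): buffer="vicpmqlpvagc" (len 12), cursors c1@3 c2@7, authorship ...1...2....
After op 3 (insert('p')): buffer="vicppmqlppvagc" (len 14), cursors c1@4 c2@9, authorship ...11...22....

Answer: 4 9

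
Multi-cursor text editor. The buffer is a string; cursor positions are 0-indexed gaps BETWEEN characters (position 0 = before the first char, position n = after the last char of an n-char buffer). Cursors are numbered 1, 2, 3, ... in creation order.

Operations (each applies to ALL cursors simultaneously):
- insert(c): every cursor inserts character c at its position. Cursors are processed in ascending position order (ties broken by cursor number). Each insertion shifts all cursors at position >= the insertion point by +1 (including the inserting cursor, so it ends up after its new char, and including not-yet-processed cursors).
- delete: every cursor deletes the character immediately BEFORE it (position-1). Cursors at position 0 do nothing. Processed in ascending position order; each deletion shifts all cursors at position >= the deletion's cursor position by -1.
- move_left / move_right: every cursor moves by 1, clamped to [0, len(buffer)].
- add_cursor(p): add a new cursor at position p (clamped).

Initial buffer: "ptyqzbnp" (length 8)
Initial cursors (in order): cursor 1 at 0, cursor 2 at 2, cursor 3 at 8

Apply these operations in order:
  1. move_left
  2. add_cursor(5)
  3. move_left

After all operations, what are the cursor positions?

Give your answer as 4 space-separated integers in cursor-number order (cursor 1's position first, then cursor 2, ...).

Answer: 0 0 6 4

Derivation:
After op 1 (move_left): buffer="ptyqzbnp" (len 8), cursors c1@0 c2@1 c3@7, authorship ........
After op 2 (add_cursor(5)): buffer="ptyqzbnp" (len 8), cursors c1@0 c2@1 c4@5 c3@7, authorship ........
After op 3 (move_left): buffer="ptyqzbnp" (len 8), cursors c1@0 c2@0 c4@4 c3@6, authorship ........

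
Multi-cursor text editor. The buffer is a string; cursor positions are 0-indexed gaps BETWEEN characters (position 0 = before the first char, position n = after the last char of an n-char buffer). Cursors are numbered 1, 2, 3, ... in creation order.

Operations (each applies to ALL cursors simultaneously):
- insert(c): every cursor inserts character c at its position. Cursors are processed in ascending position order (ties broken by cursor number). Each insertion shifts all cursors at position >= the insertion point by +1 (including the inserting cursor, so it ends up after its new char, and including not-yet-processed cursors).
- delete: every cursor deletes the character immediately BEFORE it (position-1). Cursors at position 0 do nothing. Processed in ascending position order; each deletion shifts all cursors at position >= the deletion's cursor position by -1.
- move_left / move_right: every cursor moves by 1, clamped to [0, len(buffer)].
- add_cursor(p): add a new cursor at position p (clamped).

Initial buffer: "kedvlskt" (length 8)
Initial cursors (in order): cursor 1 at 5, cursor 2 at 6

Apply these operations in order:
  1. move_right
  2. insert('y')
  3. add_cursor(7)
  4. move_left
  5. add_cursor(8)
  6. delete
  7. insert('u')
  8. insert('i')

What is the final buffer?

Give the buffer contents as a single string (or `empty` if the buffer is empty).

After op 1 (move_right): buffer="kedvlskt" (len 8), cursors c1@6 c2@7, authorship ........
After op 2 (insert('y')): buffer="kedvlsykyt" (len 10), cursors c1@7 c2@9, authorship ......1.2.
After op 3 (add_cursor(7)): buffer="kedvlsykyt" (len 10), cursors c1@7 c3@7 c2@9, authorship ......1.2.
After op 4 (move_left): buffer="kedvlsykyt" (len 10), cursors c1@6 c3@6 c2@8, authorship ......1.2.
After op 5 (add_cursor(8)): buffer="kedvlsykyt" (len 10), cursors c1@6 c3@6 c2@8 c4@8, authorship ......1.2.
After op 6 (delete): buffer="kedvyt" (len 6), cursors c1@4 c2@4 c3@4 c4@4, authorship ....2.
After op 7 (insert('u')): buffer="kedvuuuuyt" (len 10), cursors c1@8 c2@8 c3@8 c4@8, authorship ....12342.
After op 8 (insert('i')): buffer="kedvuuuuiiiiyt" (len 14), cursors c1@12 c2@12 c3@12 c4@12, authorship ....123412342.

Answer: kedvuuuuiiiiyt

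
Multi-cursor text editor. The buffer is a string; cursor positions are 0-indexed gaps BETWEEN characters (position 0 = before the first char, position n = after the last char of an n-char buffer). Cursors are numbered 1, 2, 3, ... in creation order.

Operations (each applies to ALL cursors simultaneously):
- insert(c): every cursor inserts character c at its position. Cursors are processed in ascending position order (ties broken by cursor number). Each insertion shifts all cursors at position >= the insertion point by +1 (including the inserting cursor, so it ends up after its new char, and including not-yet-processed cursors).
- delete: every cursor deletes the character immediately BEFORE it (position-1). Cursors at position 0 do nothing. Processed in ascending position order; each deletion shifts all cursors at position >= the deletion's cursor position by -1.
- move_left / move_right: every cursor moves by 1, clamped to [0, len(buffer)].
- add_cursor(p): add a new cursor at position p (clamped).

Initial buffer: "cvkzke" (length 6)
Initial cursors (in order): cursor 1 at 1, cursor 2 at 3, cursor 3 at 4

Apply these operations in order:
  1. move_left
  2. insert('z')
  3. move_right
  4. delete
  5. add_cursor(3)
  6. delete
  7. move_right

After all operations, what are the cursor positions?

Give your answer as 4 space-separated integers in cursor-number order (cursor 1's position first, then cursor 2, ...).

After op 1 (move_left): buffer="cvkzke" (len 6), cursors c1@0 c2@2 c3@3, authorship ......
After op 2 (insert('z')): buffer="zcvzkzzke" (len 9), cursors c1@1 c2@4 c3@6, authorship 1..2.3...
After op 3 (move_right): buffer="zcvzkzzke" (len 9), cursors c1@2 c2@5 c3@7, authorship 1..2.3...
After op 4 (delete): buffer="zvzzke" (len 6), cursors c1@1 c2@3 c3@4, authorship 1.23..
After op 5 (add_cursor(3)): buffer="zvzzke" (len 6), cursors c1@1 c2@3 c4@3 c3@4, authorship 1.23..
After op 6 (delete): buffer="ke" (len 2), cursors c1@0 c2@0 c3@0 c4@0, authorship ..
After op 7 (move_right): buffer="ke" (len 2), cursors c1@1 c2@1 c3@1 c4@1, authorship ..

Answer: 1 1 1 1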